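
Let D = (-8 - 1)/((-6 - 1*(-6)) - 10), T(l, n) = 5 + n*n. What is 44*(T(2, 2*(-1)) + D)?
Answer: 2178/5 ≈ 435.60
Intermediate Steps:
T(l, n) = 5 + n²
D = 9/10 (D = -9/((-6 + 6) - 10) = -9/(0 - 10) = -9/(-10) = -9*(-⅒) = 9/10 ≈ 0.90000)
44*(T(2, 2*(-1)) + D) = 44*((5 + (2*(-1))²) + 9/10) = 44*((5 + (-2)²) + 9/10) = 44*((5 + 4) + 9/10) = 44*(9 + 9/10) = 44*(99/10) = 2178/5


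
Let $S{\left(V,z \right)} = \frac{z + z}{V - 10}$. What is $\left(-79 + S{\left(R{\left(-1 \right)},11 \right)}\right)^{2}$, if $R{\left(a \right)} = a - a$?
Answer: $\frac{164836}{25} \approx 6593.4$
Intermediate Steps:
$R{\left(a \right)} = 0$
$S{\left(V,z \right)} = \frac{2 z}{-10 + V}$
$\left(-79 + S{\left(R{\left(-1 \right)},11 \right)}\right)^{2} = \left(-79 + 2 \cdot 11 \frac{1}{-10 + 0}\right)^{2} = \left(-79 + 2 \cdot 11 \frac{1}{-10}\right)^{2} = \left(-79 + 2 \cdot 11 \left(- \frac{1}{10}\right)\right)^{2} = \left(-79 - \frac{11}{5}\right)^{2} = \left(- \frac{406}{5}\right)^{2} = \frac{164836}{25}$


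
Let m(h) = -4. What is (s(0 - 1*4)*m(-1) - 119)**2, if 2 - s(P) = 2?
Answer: 14161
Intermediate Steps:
s(P) = 0 (s(P) = 2 - 1*2 = 2 - 2 = 0)
(s(0 - 1*4)*m(-1) - 119)**2 = (0*(-4) - 119)**2 = (0 - 119)**2 = (-119)**2 = 14161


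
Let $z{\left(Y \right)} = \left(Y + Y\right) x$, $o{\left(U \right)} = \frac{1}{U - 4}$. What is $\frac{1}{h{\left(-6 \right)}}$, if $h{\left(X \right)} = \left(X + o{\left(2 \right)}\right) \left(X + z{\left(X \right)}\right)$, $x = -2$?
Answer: $- \frac{1}{117} \approx -0.008547$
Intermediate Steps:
$o{\left(U \right)} = \frac{1}{-4 + U}$
$z{\left(Y \right)} = - 4 Y$ ($z{\left(Y \right)} = \left(Y + Y\right) \left(-2\right) = 2 Y \left(-2\right) = - 4 Y$)
$h{\left(X \right)} = - 3 X \left(- \frac{1}{2} + X\right)$ ($h{\left(X \right)} = \left(X + \frac{1}{-4 + 2}\right) \left(X - 4 X\right) = \left(X + \frac{1}{-2}\right) \left(- 3 X\right) = \left(X - \frac{1}{2}\right) \left(- 3 X\right) = \left(- \frac{1}{2} + X\right) \left(- 3 X\right) = - 3 X \left(- \frac{1}{2} + X\right)$)
$\frac{1}{h{\left(-6 \right)}} = \frac{1}{\frac{3}{2} \left(-6\right) \left(1 - -12\right)} = \frac{1}{\frac{3}{2} \left(-6\right) \left(1 + 12\right)} = \frac{1}{\frac{3}{2} \left(-6\right) 13} = \frac{1}{-117} = - \frac{1}{117}$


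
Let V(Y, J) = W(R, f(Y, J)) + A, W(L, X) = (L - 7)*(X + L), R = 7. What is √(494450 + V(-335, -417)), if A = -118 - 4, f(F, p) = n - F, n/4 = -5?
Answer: 2*√123582 ≈ 703.08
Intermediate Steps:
n = -20 (n = 4*(-5) = -20)
f(F, p) = -20 - F
W(L, X) = (-7 + L)*(L + X)
A = -122
V(Y, J) = -122 (V(Y, J) = (7² - 7*7 - 7*(-20 - Y) + 7*(-20 - Y)) - 122 = (49 - 49 + (140 + 7*Y) + (-140 - 7*Y)) - 122 = 0 - 122 = -122)
√(494450 + V(-335, -417)) = √(494450 - 122) = √494328 = 2*√123582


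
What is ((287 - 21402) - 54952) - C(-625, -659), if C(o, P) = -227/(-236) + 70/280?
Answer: -8976049/118 ≈ -76068.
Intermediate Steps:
C(o, P) = 143/118 (C(o, P) = -227*(-1/236) + 70*(1/280) = 227/236 + 1/4 = 143/118)
((287 - 21402) - 54952) - C(-625, -659) = ((287 - 21402) - 54952) - 1*143/118 = (-21115 - 54952) - 143/118 = -76067 - 143/118 = -8976049/118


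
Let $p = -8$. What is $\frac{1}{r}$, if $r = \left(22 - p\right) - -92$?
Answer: $\frac{1}{122} \approx 0.0081967$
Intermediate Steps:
$r = 122$ ($r = \left(22 - -8\right) - -92 = \left(22 + 8\right) + 92 = 30 + 92 = 122$)
$\frac{1}{r} = \frac{1}{122}$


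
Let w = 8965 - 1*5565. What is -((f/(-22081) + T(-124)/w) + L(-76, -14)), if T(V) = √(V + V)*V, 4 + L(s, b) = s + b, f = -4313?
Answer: 2071301/22081 + 31*I*√62/425 ≈ 93.805 + 0.57434*I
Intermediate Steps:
w = 3400 (w = 8965 - 5565 = 3400)
L(s, b) = -4 + b + s (L(s, b) = -4 + (s + b) = -4 + (b + s) = -4 + b + s)
T(V) = √2*V^(3/2) (T(V) = √(2*V)*V = (√2*√V)*V = √2*V^(3/2))
-((f/(-22081) + T(-124)/w) + L(-76, -14)) = -((-4313/(-22081) + (√2*(-124)^(3/2))/3400) + (-4 - 14 - 76)) = -((-4313*(-1/22081) + (√2*(-248*I*√31))*(1/3400)) - 94) = -((4313/22081 - 248*I*√62*(1/3400)) - 94) = -((4313/22081 - 31*I*√62/425) - 94) = -(-2071301/22081 - 31*I*√62/425) = 2071301/22081 + 31*I*√62/425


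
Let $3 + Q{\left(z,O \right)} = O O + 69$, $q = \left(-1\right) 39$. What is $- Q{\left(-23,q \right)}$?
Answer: $-1587$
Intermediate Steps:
$q = -39$
$Q{\left(z,O \right)} = 66 + O^{2}$ ($Q{\left(z,O \right)} = -3 + \left(O O + 69\right) = -3 + \left(O^{2} + 69\right) = -3 + \left(69 + O^{2}\right) = 66 + O^{2}$)
$- Q{\left(-23,q \right)} = - (66 + \left(-39\right)^{2}) = - (66 + 1521) = \left(-1\right) 1587 = -1587$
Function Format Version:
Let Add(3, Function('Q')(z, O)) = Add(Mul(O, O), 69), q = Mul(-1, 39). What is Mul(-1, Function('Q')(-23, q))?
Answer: -1587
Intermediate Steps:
q = -39
Function('Q')(z, O) = Add(66, Pow(O, 2)) (Function('Q')(z, O) = Add(-3, Add(Mul(O, O), 69)) = Add(-3, Add(Pow(O, 2), 69)) = Add(-3, Add(69, Pow(O, 2))) = Add(66, Pow(O, 2)))
Mul(-1, Function('Q')(-23, q)) = Mul(-1, Add(66, Pow(-39, 2))) = Mul(-1, Add(66, 1521)) = Mul(-1, 1587) = -1587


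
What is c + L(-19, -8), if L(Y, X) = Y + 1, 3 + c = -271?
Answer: -292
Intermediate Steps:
c = -274 (c = -3 - 271 = -274)
L(Y, X) = 1 + Y
c + L(-19, -8) = -274 + (1 - 19) = -274 - 18 = -292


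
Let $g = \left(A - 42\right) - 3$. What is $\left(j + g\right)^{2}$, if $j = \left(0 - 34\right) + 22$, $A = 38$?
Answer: $361$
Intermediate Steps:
$j = -12$ ($j = -34 + 22 = -12$)
$g = -7$ ($g = \left(38 - 42\right) - 3 = -4 - 3 = -7$)
$\left(j + g\right)^{2} = \left(-12 - 7\right)^{2} = \left(-19\right)^{2} = 361$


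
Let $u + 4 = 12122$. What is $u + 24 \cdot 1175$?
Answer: $40318$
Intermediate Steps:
$u = 12118$ ($u = -4 + 12122 = 12118$)
$u + 24 \cdot 1175 = 12118 + 24 \cdot 1175 = 12118 + 28200 = 40318$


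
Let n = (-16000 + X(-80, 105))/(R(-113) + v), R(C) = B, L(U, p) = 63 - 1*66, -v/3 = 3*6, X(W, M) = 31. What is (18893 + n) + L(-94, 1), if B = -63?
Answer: 742033/39 ≈ 19027.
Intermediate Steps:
v = -54 (v = -9*6 = -3*18 = -54)
L(U, p) = -3 (L(U, p) = 63 - 66 = -3)
R(C) = -63
n = 5323/39 (n = (-16000 + 31)/(-63 - 54) = -15969/(-117) = -15969*(-1/117) = 5323/39 ≈ 136.49)
(18893 + n) + L(-94, 1) = (18893 + 5323/39) - 3 = 742150/39 - 3 = 742033/39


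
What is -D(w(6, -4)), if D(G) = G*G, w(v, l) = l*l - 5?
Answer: -121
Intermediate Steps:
w(v, l) = -5 + l² (w(v, l) = l² - 5 = -5 + l²)
D(G) = G²
-D(w(6, -4)) = -(-5 + (-4)²)² = -(-5 + 16)² = -1*11² = -1*121 = -121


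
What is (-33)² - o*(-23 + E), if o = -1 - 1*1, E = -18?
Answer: 1007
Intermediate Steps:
o = -2 (o = -1 - 1 = -2)
(-33)² - o*(-23 + E) = (-33)² - (-2)*(-23 - 18) = 1089 - (-2)*(-41) = 1089 - 1*82 = 1089 - 82 = 1007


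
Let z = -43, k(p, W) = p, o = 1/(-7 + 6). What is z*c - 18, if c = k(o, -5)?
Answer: 25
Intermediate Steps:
o = -1 (o = 1/(-1) = -1)
c = -1
z*c - 18 = -43*(-1) - 18 = 43 - 18 = 25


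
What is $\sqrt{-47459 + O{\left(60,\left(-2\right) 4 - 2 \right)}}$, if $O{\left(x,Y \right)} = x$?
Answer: $i \sqrt{47399} \approx 217.71 i$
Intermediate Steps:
$\sqrt{-47459 + O{\left(60,\left(-2\right) 4 - 2 \right)}} = \sqrt{-47459 + 60} = \sqrt{-47399} = i \sqrt{47399}$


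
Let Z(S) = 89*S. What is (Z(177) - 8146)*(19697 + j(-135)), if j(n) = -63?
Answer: 149355838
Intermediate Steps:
(Z(177) - 8146)*(19697 + j(-135)) = (89*177 - 8146)*(19697 - 63) = (15753 - 8146)*19634 = 7607*19634 = 149355838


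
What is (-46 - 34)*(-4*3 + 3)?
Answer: 720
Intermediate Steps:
(-46 - 34)*(-4*3 + 3) = -80*(-12 + 3) = -80*(-9) = 720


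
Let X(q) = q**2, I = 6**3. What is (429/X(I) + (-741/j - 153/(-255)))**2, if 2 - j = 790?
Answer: 563451198214129/234663182438400 ≈ 2.4011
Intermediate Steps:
j = -788 (j = 2 - 1*790 = 2 - 790 = -788)
I = 216
(429/X(I) + (-741/j - 153/(-255)))**2 = (429/(216**2) + (-741/(-788) - 153/(-255)))**2 = (429/46656 + (-741*(-1/788) - 153*(-1/255)))**2 = (429*(1/46656) + (741/788 + 3/5))**2 = (143/15552 + 6069/3940)**2 = (23737127/15318720)**2 = 563451198214129/234663182438400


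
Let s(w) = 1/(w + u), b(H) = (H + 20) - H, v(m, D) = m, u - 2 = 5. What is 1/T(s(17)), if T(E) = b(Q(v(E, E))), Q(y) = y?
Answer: 1/20 ≈ 0.050000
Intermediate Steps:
u = 7 (u = 2 + 5 = 7)
b(H) = 20 (b(H) = (20 + H) - H = 20)
s(w) = 1/(7 + w) (s(w) = 1/(w + 7) = 1/(7 + w))
T(E) = 20
1/T(s(17)) = 1/20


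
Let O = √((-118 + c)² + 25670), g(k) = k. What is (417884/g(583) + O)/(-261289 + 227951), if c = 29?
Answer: -208942/9718027 - √33591/33338 ≈ -0.026998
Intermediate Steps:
O = √33591 (O = √((-118 + 29)² + 25670) = √((-89)² + 25670) = √(7921 + 25670) = √33591 ≈ 183.28)
(417884/g(583) + O)/(-261289 + 227951) = (417884/583 + √33591)/(-261289 + 227951) = (417884*(1/583) + √33591)/(-33338) = (417884/583 + √33591)*(-1/33338) = -208942/9718027 - √33591/33338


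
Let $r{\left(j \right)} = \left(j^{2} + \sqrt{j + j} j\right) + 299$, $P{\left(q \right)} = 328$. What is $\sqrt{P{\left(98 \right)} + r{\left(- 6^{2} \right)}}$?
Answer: $\sqrt{1923 - 216 i \sqrt{2}} \approx 43.989 - 3.4721 i$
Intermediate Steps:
$r{\left(j \right)} = 299 + j^{2} + \sqrt{2} j^{\frac{3}{2}}$ ($r{\left(j \right)} = \left(j^{2} + \sqrt{2 j} j\right) + 299 = \left(j^{2} + \sqrt{2} \sqrt{j} j\right) + 299 = \left(j^{2} + \sqrt{2} j^{\frac{3}{2}}\right) + 299 = 299 + j^{2} + \sqrt{2} j^{\frac{3}{2}}$)
$\sqrt{P{\left(98 \right)} + r{\left(- 6^{2} \right)}} = \sqrt{328 + \left(299 + \left(- 6^{2}\right)^{2} + \sqrt{2} \left(- 6^{2}\right)^{\frac{3}{2}}\right)} = \sqrt{328 + \left(299 + \left(\left(-1\right) 36\right)^{2} + \sqrt{2} \left(\left(-1\right) 36\right)^{\frac{3}{2}}\right)} = \sqrt{328 + \left(299 + \left(-36\right)^{2} + \sqrt{2} \left(-36\right)^{\frac{3}{2}}\right)} = \sqrt{328 + \left(299 + 1296 + \sqrt{2} \left(- 216 i\right)\right)} = \sqrt{328 + \left(299 + 1296 - 216 i \sqrt{2}\right)} = \sqrt{328 + \left(1595 - 216 i \sqrt{2}\right)} = \sqrt{1923 - 216 i \sqrt{2}}$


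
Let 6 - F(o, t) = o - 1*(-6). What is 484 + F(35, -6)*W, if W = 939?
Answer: -32381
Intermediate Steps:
F(o, t) = -o (F(o, t) = 6 - (o - 1*(-6)) = 6 - (o + 6) = 6 - (6 + o) = 6 + (-6 - o) = -o)
484 + F(35, -6)*W = 484 - 1*35*939 = 484 - 35*939 = 484 - 32865 = -32381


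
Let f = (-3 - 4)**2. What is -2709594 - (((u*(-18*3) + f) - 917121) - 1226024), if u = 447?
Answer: -542360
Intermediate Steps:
f = 49 (f = (-7)**2 = 49)
-2709594 - (((u*(-18*3) + f) - 917121) - 1226024) = -2709594 - (((447*(-18*3) + 49) - 917121) - 1226024) = -2709594 - (((447*(-54) + 49) - 917121) - 1226024) = -2709594 - (((-24138 + 49) - 917121) - 1226024) = -2709594 - ((-24089 - 917121) - 1226024) = -2709594 - (-941210 - 1226024) = -2709594 - 1*(-2167234) = -2709594 + 2167234 = -542360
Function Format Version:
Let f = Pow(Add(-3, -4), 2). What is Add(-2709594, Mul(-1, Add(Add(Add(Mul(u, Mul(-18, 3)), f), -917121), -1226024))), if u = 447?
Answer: -542360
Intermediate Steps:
f = 49 (f = Pow(-7, 2) = 49)
Add(-2709594, Mul(-1, Add(Add(Add(Mul(u, Mul(-18, 3)), f), -917121), -1226024))) = Add(-2709594, Mul(-1, Add(Add(Add(Mul(447, Mul(-18, 3)), 49), -917121), -1226024))) = Add(-2709594, Mul(-1, Add(Add(Add(Mul(447, -54), 49), -917121), -1226024))) = Add(-2709594, Mul(-1, Add(Add(Add(-24138, 49), -917121), -1226024))) = Add(-2709594, Mul(-1, Add(Add(-24089, -917121), -1226024))) = Add(-2709594, Mul(-1, Add(-941210, -1226024))) = Add(-2709594, Mul(-1, -2167234)) = Add(-2709594, 2167234) = -542360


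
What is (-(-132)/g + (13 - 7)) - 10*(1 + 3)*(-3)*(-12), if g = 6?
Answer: -1412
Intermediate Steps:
(-(-132)/g + (13 - 7)) - 10*(1 + 3)*(-3)*(-12) = (-(-132)/6 + (13 - 7)) - 10*(1 + 3)*(-3)*(-12) = (-(-132)/6 + 6) - 40*(-3)*(-12) = (-22*(-1) + 6) - 10*(-12)*(-12) = (22 + 6) + 120*(-12) = 28 - 1440 = -1412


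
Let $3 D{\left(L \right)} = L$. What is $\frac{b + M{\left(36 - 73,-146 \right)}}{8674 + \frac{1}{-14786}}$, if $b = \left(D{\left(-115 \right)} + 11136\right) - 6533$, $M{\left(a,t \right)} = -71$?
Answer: $\frac{11725298}{22633017} \approx 0.51806$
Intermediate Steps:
$D{\left(L \right)} = \frac{L}{3}$
$b = \frac{13694}{3}$ ($b = \left(\frac{1}{3} \left(-115\right) + 11136\right) - 6533 = \left(- \frac{115}{3} + 11136\right) - 6533 = \frac{33293}{3} - 6533 = \frac{13694}{3} \approx 4564.7$)
$\frac{b + M{\left(36 - 73,-146 \right)}}{8674 + \frac{1}{-14786}} = \frac{\frac{13694}{3} - 71}{8674 + \frac{1}{-14786}} = \frac{13481}{3 \left(8674 - \frac{1}{14786}\right)} = \frac{13481}{3 \cdot \frac{128253763}{14786}} = \frac{13481}{3} \cdot \frac{14786}{128253763} = \frac{11725298}{22633017}$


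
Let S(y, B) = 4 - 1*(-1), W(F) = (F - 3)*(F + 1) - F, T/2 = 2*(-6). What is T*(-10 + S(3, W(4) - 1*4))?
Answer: 120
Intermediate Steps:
T = -24 (T = 2*(2*(-6)) = 2*(-12) = -24)
W(F) = -F + (1 + F)*(-3 + F) (W(F) = (-3 + F)*(1 + F) - F = (1 + F)*(-3 + F) - F = -F + (1 + F)*(-3 + F))
S(y, B) = 5 (S(y, B) = 4 + 1 = 5)
T*(-10 + S(3, W(4) - 1*4)) = -24*(-10 + 5) = -24*(-5) = 120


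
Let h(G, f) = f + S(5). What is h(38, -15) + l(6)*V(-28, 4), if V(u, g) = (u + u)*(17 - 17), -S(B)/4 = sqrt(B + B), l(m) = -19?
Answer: -15 - 4*sqrt(10) ≈ -27.649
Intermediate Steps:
S(B) = -4*sqrt(2)*sqrt(B) (S(B) = -4*sqrt(B + B) = -4*sqrt(2)*sqrt(B))
V(u, g) = 0 (V(u, g) = (2*u)*0 = 0)
h(G, f) = f - 4*sqrt(10) (h(G, f) = f - 4*sqrt(2)*sqrt(5) = f - 4*sqrt(10))
h(38, -15) + l(6)*V(-28, 4) = (-15 - 4*sqrt(10)) - 19*0 = (-15 - 4*sqrt(10)) + 0 = -15 - 4*sqrt(10)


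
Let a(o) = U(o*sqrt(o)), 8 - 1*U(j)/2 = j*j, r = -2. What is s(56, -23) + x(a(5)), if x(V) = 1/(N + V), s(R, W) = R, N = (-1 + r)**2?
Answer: 12599/225 ≈ 55.996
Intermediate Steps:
N = 9 (N = (-1 - 2)**2 = (-3)**2 = 9)
U(j) = 16 - 2*j**2 (U(j) = 16 - 2*j*j = 16 - 2*j**2)
a(o) = 16 - 2*o**3
x(V) = 1/(9 + V)
s(56, -23) + x(a(5)) = 56 + 1/(9 + (16 - 2*5**3)) = 56 + 1/(9 + (16 - 2*125)) = 56 + 1/(9 + (16 - 250)) = 56 + 1/(9 - 234) = 56 + 1/(-225) = 56 - 1/225 = 12599/225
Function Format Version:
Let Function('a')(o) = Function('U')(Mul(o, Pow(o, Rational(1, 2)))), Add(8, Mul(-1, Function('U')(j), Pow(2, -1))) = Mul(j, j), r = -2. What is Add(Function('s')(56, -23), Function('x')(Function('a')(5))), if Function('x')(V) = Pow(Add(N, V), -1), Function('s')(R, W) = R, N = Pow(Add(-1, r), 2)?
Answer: Rational(12599, 225) ≈ 55.996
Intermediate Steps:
N = 9 (N = Pow(Add(-1, -2), 2) = Pow(-3, 2) = 9)
Function('U')(j) = Add(16, Mul(-2, Pow(j, 2))) (Function('U')(j) = Add(16, Mul(-2, Mul(j, j))) = Add(16, Mul(-2, Pow(j, 2))))
Function('a')(o) = Add(16, Mul(-2, Pow(o, 3))) (Function('a')(o) = Add(16, Mul(-2, Pow(Mul(o, Pow(o, Rational(1, 2))), 2))) = Add(16, Mul(-2, Pow(Pow(o, Rational(3, 2)), 2))) = Add(16, Mul(-2, Pow(o, 3))))
Function('x')(V) = Pow(Add(9, V), -1)
Add(Function('s')(56, -23), Function('x')(Function('a')(5))) = Add(56, Pow(Add(9, Add(16, Mul(-2, Pow(5, 3)))), -1)) = Add(56, Pow(Add(9, Add(16, Mul(-2, 125))), -1)) = Add(56, Pow(Add(9, Add(16, -250)), -1)) = Add(56, Pow(Add(9, -234), -1)) = Add(56, Pow(-225, -1)) = Add(56, Rational(-1, 225)) = Rational(12599, 225)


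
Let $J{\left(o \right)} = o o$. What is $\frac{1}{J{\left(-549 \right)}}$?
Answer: $\frac{1}{301401} \approx 3.3178 \cdot 10^{-6}$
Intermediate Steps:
$J{\left(o \right)} = o^{2}$
$\frac{1}{J{\left(-549 \right)}} = \frac{1}{\left(-549\right)^{2}} = \frac{1}{301401}$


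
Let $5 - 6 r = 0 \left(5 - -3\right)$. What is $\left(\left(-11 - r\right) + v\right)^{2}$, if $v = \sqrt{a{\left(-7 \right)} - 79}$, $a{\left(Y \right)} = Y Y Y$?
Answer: $\frac{\left(71 - 6 i \sqrt{422}\right)^{2}}{36} \approx -281.97 - 486.18 i$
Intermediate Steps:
$r = \frac{5}{6}$ ($r = \frac{5}{6} - \frac{0 \left(5 - -3\right)}{6} = \frac{5}{6} - \frac{0 \left(5 + 3\right)}{6} = \frac{5}{6} - \frac{0 \cdot 8}{6} = \frac{5}{6} - 0 = \frac{5}{6} + 0 = \frac{5}{6} \approx 0.83333$)
$a{\left(Y \right)} = Y^{3}$ ($a{\left(Y \right)} = Y^{2} Y = Y^{3}$)
$v = i \sqrt{422}$ ($v = \sqrt{\left(-7\right)^{3} - 79} = \sqrt{-343 - 79} = \sqrt{-422} = i \sqrt{422} \approx 20.543 i$)
$\left(\left(-11 - r\right) + v\right)^{2} = \left(\left(-11 - \frac{5}{6}\right) + i \sqrt{422}\right)^{2} = \left(- \frac{71}{6} + i \sqrt{422}\right)^{2}$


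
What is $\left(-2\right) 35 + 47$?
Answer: $-23$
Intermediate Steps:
$\left(-2\right) 35 + 47 = -70 + 47 = -23$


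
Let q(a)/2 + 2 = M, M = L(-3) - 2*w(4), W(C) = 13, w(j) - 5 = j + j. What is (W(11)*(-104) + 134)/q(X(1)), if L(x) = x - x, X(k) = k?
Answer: 87/4 ≈ 21.750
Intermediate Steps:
L(x) = 0
w(j) = 5 + 2*j (w(j) = 5 + (j + j) = 5 + 2*j)
M = -26 (M = 0 - 2*(5 + 2*4) = 0 - 2*(5 + 8) = 0 - 2*13 = 0 - 26 = -26)
q(a) = -56 (q(a) = -4 + 2*(-26) = -4 - 52 = -56)
(W(11)*(-104) + 134)/q(X(1)) = (13*(-104) + 134)/(-56) = (-1352 + 134)*(-1/56) = -1218*(-1/56) = 87/4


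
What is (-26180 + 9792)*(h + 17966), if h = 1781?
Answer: -323613836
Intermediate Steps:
(-26180 + 9792)*(h + 17966) = (-26180 + 9792)*(1781 + 17966) = -16388*19747 = -323613836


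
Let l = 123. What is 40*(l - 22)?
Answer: 4040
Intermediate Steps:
40*(l - 22) = 40*(123 - 22) = 40*101 = 4040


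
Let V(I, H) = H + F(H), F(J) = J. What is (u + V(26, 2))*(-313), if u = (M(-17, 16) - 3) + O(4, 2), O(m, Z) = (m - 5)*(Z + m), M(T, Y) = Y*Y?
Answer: -78563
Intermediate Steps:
M(T, Y) = Y²
O(m, Z) = (-5 + m)*(Z + m)
V(I, H) = 2*H (V(I, H) = H + H = 2*H)
u = 247 (u = (16² - 3) + (4² - 5*2 - 5*4 + 2*4) = (256 - 3) + (16 - 10 - 20 + 8) = 253 - 6 = 247)
(u + V(26, 2))*(-313) = (247 + 2*2)*(-313) = (247 + 4)*(-313) = 251*(-313) = -78563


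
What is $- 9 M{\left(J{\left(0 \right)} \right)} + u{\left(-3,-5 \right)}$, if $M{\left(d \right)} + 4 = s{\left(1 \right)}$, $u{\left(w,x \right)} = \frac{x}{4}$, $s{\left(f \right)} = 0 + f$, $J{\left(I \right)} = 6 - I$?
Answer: $\frac{103}{4} \approx 25.75$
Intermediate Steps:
$s{\left(f \right)} = f$
$u{\left(w,x \right)} = \frac{x}{4}$ ($u{\left(w,x \right)} = x \frac{1}{4} = \frac{x}{4}$)
$M{\left(d \right)} = -3$ ($M{\left(d \right)} = -4 + 1 = -3$)
$- 9 M{\left(J{\left(0 \right)} \right)} + u{\left(-3,-5 \right)} = \left(-9\right) \left(-3\right) + \frac{1}{4} \left(-5\right) = 27 - \frac{5}{4} = \frac{103}{4}$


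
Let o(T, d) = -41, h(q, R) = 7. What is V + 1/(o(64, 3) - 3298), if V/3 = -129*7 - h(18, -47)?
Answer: -9115471/3339 ≈ -2730.0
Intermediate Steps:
V = -2730 (V = 3*(-129*7 - 1*7) = 3*(-903 - 7) = 3*(-910) = -2730)
V + 1/(o(64, 3) - 3298) = -2730 + 1/(-41 - 3298) = -2730 + 1/(-3339) = -2730 - 1/3339 = -9115471/3339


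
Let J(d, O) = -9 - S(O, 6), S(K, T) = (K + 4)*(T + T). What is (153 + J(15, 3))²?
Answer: 3600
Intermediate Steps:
S(K, T) = 2*T*(4 + K) (S(K, T) = (4 + K)*(2*T) = 2*T*(4 + K))
J(d, O) = -57 - 12*O (J(d, O) = -9 - 2*6*(4 + O) = -9 - (48 + 12*O) = -9 + (-48 - 12*O) = -57 - 12*O)
(153 + J(15, 3))² = (153 + (-57 - 12*3))² = (153 + (-57 - 36))² = (153 - 93)² = 60² = 3600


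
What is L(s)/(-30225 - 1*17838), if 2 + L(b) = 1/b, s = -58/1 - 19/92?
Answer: 10802/257377365 ≈ 4.1970e-5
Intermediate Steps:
s = -5355/92 (s = -58*1 - 19*1/92 = -58 - 19/92 = -5355/92 ≈ -58.207)
L(b) = -2 + 1/b
L(s)/(-30225 - 1*17838) = (-2 + 1/(-5355/92))/(-30225 - 1*17838) = (-2 - 92/5355)/(-30225 - 17838) = -10802/5355/(-48063) = -10802/5355*(-1/48063) = 10802/257377365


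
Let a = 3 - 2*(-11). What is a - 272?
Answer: -247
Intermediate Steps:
a = 25 (a = 3 + 22 = 25)
a - 272 = 25 - 272 = -247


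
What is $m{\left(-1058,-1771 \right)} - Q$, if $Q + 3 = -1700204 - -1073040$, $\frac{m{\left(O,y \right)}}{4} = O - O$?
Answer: $627167$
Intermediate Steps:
$m{\left(O,y \right)} = 0$ ($m{\left(O,y \right)} = 4 \left(O - O\right) = 4 \cdot 0 = 0$)
$Q = -627167$ ($Q = -3 - 627164 = -627167$)
$m{\left(-1058,-1771 \right)} - Q = 0 - -627167 = 0 + 627167 = 627167$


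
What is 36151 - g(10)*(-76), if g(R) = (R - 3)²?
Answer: 39875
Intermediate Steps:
g(R) = (-3 + R)²
36151 - g(10)*(-76) = 36151 - (-3 + 10)²*(-76) = 36151 - 7²*(-76) = 36151 - 49*(-76) = 36151 - 1*(-3724) = 36151 + 3724 = 39875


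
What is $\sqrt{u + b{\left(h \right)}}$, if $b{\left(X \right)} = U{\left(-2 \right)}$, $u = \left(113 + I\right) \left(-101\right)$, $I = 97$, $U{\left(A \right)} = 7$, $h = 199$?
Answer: $i \sqrt{21203} \approx 145.61 i$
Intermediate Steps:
$u = -21210$ ($u = \left(113 + 97\right) \left(-101\right) = 210 \left(-101\right) = -21210$)
$b{\left(X \right)} = 7$
$\sqrt{u + b{\left(h \right)}} = \sqrt{-21210 + 7} = \sqrt{-21203} = i \sqrt{21203}$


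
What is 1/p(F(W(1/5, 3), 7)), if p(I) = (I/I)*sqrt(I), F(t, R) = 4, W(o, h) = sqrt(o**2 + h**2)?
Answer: 1/2 ≈ 0.50000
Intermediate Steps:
W(o, h) = sqrt(h**2 + o**2)
p(I) = sqrt(I) (p(I) = 1*sqrt(I) = sqrt(I))
1/p(F(W(1/5, 3), 7)) = 1/(sqrt(4)) = 1/2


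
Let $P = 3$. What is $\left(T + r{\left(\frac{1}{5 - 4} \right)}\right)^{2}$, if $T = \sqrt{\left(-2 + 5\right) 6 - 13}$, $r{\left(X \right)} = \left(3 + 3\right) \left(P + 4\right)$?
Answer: $\left(42 + \sqrt{5}\right)^{2} \approx 1956.8$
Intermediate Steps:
$r{\left(X \right)} = 42$ ($r{\left(X \right)} = \left(3 + 3\right) \left(3 + 4\right) = 6 \cdot 7 = 42$)
$T = \sqrt{5}$ ($T = \sqrt{3 \cdot 6 - 13} = \sqrt{18 - 13} = \sqrt{5} \approx 2.2361$)
$\left(T + r{\left(\frac{1}{5 - 4} \right)}\right)^{2} = \left(\sqrt{5} + 42\right)^{2} = \left(42 + \sqrt{5}\right)^{2}$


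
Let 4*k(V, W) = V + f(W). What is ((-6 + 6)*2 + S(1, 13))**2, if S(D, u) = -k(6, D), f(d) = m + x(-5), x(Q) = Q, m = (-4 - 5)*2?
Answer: 289/16 ≈ 18.063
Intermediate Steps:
m = -18 (m = -9*2 = -18)
f(d) = -23 (f(d) = -18 - 5 = -23)
k(V, W) = -23/4 + V/4 (k(V, W) = (V - 23)/4 = (-23 + V)/4 = -23/4 + V/4)
S(D, u) = 17/4 (S(D, u) = -(-23/4 + (1/4)*6) = -(-23/4 + 3/2) = -1*(-17/4) = 17/4)
((-6 + 6)*2 + S(1, 13))**2 = ((-6 + 6)*2 + 17/4)**2 = (0*2 + 17/4)**2 = (0 + 17/4)**2 = (17/4)**2 = 289/16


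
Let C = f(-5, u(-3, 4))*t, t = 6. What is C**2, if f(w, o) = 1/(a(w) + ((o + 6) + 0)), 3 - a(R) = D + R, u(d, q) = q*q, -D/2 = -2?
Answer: 9/169 ≈ 0.053254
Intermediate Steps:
D = 4 (D = -2*(-2) = 4)
u(d, q) = q**2
a(R) = -1 - R (a(R) = 3 - (4 + R) = 3 + (-4 - R) = -1 - R)
f(w, o) = 1/(5 + o - w) (f(w, o) = 1/((-1 - w) + ((o + 6) + 0)) = 1/((-1 - w) + ((6 + o) + 0)) = 1/((-1 - w) + (6 + o)) = 1/(5 + o - w))
C = 3/13 (C = 6/(5 + 4**2 - 1*(-5)) = 6/(5 + 16 + 5) = 6/26 = (1/26)*6 = 3/13 ≈ 0.23077)
C**2 = (3/13)**2 = 9/169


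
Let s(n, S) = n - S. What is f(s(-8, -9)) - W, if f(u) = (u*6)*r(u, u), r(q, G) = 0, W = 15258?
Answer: -15258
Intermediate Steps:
f(u) = 0 (f(u) = (u*6)*0 = (6*u)*0 = 0)
f(s(-8, -9)) - W = 0 - 1*15258 = 0 - 15258 = -15258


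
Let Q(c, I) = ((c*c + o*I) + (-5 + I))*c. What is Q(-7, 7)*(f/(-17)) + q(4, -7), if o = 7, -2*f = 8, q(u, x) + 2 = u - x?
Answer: -2647/17 ≈ -155.71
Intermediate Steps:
q(u, x) = -2 + u - x (q(u, x) = -2 + (u - x) = -2 + u - x)
f = -4 (f = -1/2*8 = -4)
Q(c, I) = c*(-5 + c**2 + 8*I) (Q(c, I) = ((c*c + 7*I) + (-5 + I))*c = ((c**2 + 7*I) + (-5 + I))*c = (-5 + c**2 + 8*I)*c = c*(-5 + c**2 + 8*I))
Q(-7, 7)*(f/(-17)) + q(4, -7) = (-7*(-5 + (-7)**2 + 8*7))*(-4/(-17)) + (-2 + 4 - 1*(-7)) = (-7*(-5 + 49 + 56))*(-4*(-1/17)) + (-2 + 4 + 7) = -7*100*(4/17) + 9 = -700*4/17 + 9 = -2800/17 + 9 = -2647/17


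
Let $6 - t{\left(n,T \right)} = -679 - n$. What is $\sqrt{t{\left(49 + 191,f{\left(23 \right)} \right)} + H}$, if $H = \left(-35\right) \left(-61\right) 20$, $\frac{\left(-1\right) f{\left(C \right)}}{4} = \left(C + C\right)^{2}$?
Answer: $5 \sqrt{1745} \approx 208.87$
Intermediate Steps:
$f{\left(C \right)} = - 16 C^{2}$ ($f{\left(C \right)} = - 4 \left(C + C\right)^{2} = - 4 \left(2 C\right)^{2} = - 4 \cdot 4 C^{2} = - 16 C^{2}$)
$H = 42700$ ($H = 2135 \cdot 20 = 42700$)
$t{\left(n,T \right)} = 685 + n$ ($t{\left(n,T \right)} = 6 - \left(-679 - n\right) = 6 + \left(679 + n\right) = 685 + n$)
$\sqrt{t{\left(49 + 191,f{\left(23 \right)} \right)} + H} = \sqrt{\left(685 + \left(49 + 191\right)\right) + 42700} = \sqrt{\left(685 + 240\right) + 42700} = \sqrt{925 + 42700} = \sqrt{43625} = 5 \sqrt{1745}$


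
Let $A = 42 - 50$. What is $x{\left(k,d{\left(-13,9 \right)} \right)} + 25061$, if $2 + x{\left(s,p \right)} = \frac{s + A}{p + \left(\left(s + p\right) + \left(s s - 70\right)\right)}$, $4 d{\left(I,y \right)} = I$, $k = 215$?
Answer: $\frac{258182923}{10303} \approx 25059.0$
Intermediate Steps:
$d{\left(I,y \right)} = \frac{I}{4}$
$A = -8$
$x{\left(s,p \right)} = -2 + \frac{-8 + s}{-70 + s + s^{2} + 2 p}$ ($x{\left(s,p \right)} = -2 + \frac{s - 8}{p + \left(\left(s + p\right) + \left(s s - 70\right)\right)} = -2 + \frac{-8 + s}{p + \left(\left(p + s\right) + \left(s^{2} - 70\right)\right)} = -2 + \frac{-8 + s}{p + \left(\left(p + s\right) + \left(-70 + s^{2}\right)\right)} = -2 + \frac{-8 + s}{p + \left(-70 + p + s + s^{2}\right)} = -2 + \frac{-8 + s}{-70 + s + s^{2} + 2 p}$)
$x{\left(k,d{\left(-13,9 \right)} \right)} + 25061 = \frac{132 - 215 - 4 \cdot \frac{1}{4} \left(-13\right) - 2 \cdot 215^{2}}{-70 + 215 + 215^{2} + 2 \cdot \frac{1}{4} \left(-13\right)} + 25061 = \frac{132 - 215 - -13 - 92450}{-70 + 215 + 46225 + 2 \left(- \frac{13}{4}\right)} + 25061 = \frac{132 - 215 + 13 - 92450}{-70 + 215 + 46225 - \frac{13}{2}} + 25061 = \frac{1}{\frac{92727}{2}} \left(-92520\right) + 25061 = \frac{2}{92727} \left(-92520\right) + 25061 = - \frac{20560}{10303} + 25061 = \frac{258182923}{10303}$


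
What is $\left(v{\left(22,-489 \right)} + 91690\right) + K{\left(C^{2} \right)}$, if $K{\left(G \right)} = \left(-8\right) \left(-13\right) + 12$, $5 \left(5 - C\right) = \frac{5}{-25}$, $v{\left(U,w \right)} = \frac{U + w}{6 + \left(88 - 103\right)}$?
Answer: $\frac{826721}{9} \approx 91858.0$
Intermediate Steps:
$v{\left(U,w \right)} = - \frac{U}{9} - \frac{w}{9}$ ($v{\left(U,w \right)} = \frac{U + w}{6 - 15} = \frac{U + w}{-9} = \left(U + w\right) \left(- \frac{1}{9}\right) = - \frac{U}{9} - \frac{w}{9}$)
$C = \frac{126}{25}$ ($C = 5 - \frac{5 \frac{1}{-25}}{5} = 5 - \frac{5 \left(- \frac{1}{25}\right)}{5} = 5 - - \frac{1}{25} = 5 + \frac{1}{25} = \frac{126}{25} \approx 5.04$)
$K{\left(G \right)} = 116$ ($K{\left(G \right)} = 104 + 12 = 116$)
$\left(v{\left(22,-489 \right)} + 91690\right) + K{\left(C^{2} \right)} = \left(\left(\left(- \frac{1}{9}\right) 22 - - \frac{163}{3}\right) + 91690\right) + 116 = \left(\left(- \frac{22}{9} + \frac{163}{3}\right) + 91690\right) + 116 = \left(\frac{467}{9} + 91690\right) + 116 = \frac{825677}{9} + 116 = \frac{826721}{9}$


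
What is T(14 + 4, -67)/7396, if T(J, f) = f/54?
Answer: -67/399384 ≈ -0.00016776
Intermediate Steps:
T(J, f) = f/54 (T(J, f) = f*(1/54) = f/54)
T(14 + 4, -67)/7396 = ((1/54)*(-67))/7396 = -67/54*1/7396 = -67/399384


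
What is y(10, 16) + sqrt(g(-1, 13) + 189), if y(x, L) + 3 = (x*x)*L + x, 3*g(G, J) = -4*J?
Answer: 1607 + sqrt(1545)/3 ≈ 1620.1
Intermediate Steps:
g(G, J) = -4*J/3 (g(G, J) = (-4*J)/3 = -4*J/3)
y(x, L) = -3 + x + L*x**2 (y(x, L) = -3 + ((x*x)*L + x) = -3 + (x**2*L + x) = -3 + (L*x**2 + x) = -3 + (x + L*x**2) = -3 + x + L*x**2)
y(10, 16) + sqrt(g(-1, 13) + 189) = (-3 + 10 + 16*10**2) + sqrt(-4/3*13 + 189) = (-3 + 10 + 16*100) + sqrt(-52/3 + 189) = (-3 + 10 + 1600) + sqrt(515/3) = 1607 + sqrt(1545)/3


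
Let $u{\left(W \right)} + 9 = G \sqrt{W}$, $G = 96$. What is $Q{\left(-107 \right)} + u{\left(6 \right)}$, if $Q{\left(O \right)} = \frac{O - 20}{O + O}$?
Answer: $- \frac{1799}{214} + 96 \sqrt{6} \approx 226.74$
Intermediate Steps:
$Q{\left(O \right)} = \frac{-20 + O}{2 O}$
$u{\left(W \right)} = -9 + 96 \sqrt{W}$
$Q{\left(-107 \right)} + u{\left(6 \right)} = \frac{-20 - 107}{2 \left(-107\right)} - \left(9 - 96 \sqrt{6}\right) = \frac{1}{2} \left(- \frac{1}{107}\right) \left(-127\right) - \left(9 - 96 \sqrt{6}\right) = \frac{127}{214} - \left(9 - 96 \sqrt{6}\right) = - \frac{1799}{214} + 96 \sqrt{6}$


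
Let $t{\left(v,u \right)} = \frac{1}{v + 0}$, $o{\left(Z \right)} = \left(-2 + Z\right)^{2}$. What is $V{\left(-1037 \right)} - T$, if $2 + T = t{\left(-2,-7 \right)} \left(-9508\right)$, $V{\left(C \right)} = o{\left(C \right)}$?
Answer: $1074769$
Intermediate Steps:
$t{\left(v,u \right)} = \frac{1}{v}$
$V{\left(C \right)} = \left(-2 + C\right)^{2}$
$T = 4752$ ($T = -2 + \frac{1}{-2} \left(-9508\right) = -2 - -4754 = -2 + 4754 = 4752$)
$V{\left(-1037 \right)} - T = \left(-2 - 1037\right)^{2} - 4752 = \left(-1039\right)^{2} - 4752 = 1079521 - 4752 = 1074769$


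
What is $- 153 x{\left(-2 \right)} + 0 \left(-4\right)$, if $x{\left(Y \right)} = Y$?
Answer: $306$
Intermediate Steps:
$- 153 x{\left(-2 \right)} + 0 \left(-4\right) = \left(-153\right) \left(-2\right) + 0 \left(-4\right) = 306 + 0 = 306$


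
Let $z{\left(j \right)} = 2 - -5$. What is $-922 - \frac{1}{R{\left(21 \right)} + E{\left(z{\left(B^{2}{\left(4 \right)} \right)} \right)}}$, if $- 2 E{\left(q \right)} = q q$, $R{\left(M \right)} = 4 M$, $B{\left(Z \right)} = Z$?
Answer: $- \frac{109720}{119} \approx -922.02$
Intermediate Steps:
$z{\left(j \right)} = 7$ ($z{\left(j \right)} = 2 + 5 = 7$)
$E{\left(q \right)} = - \frac{q^{2}}{2}$ ($E{\left(q \right)} = - \frac{q q}{2} = - \frac{q^{2}}{2}$)
$-922 - \frac{1}{R{\left(21 \right)} + E{\left(z{\left(B^{2}{\left(4 \right)} \right)} \right)}} = -922 - \frac{1}{4 \cdot 21 - \frac{7^{2}}{2}} = -922 - \frac{1}{84 - \frac{49}{2}} = -922 - \frac{1}{\frac{119}{2}} = -922 - \frac{2}{119} = - \frac{109720}{119}$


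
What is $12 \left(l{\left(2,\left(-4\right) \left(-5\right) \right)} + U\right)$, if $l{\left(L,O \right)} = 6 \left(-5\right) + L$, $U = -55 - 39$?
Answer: $-1464$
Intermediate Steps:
$U = -94$
$l{\left(L,O \right)} = -30 + L$
$12 \left(l{\left(2,\left(-4\right) \left(-5\right) \right)} + U\right) = 12 \left(\left(-30 + 2\right) - 94\right) = 12 \left(-28 - 94\right) = 12 \left(-122\right) = -1464$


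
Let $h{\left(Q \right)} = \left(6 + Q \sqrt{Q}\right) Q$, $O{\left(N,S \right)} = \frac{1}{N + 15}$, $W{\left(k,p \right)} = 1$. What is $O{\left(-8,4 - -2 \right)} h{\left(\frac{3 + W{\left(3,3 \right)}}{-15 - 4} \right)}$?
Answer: $- \frac{24}{133} + \frac{32 i \sqrt{19}}{48013} \approx -0.18045 + 0.0029051 i$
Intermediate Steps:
$O{\left(N,S \right)} = \frac{1}{15 + N}$
$h{\left(Q \right)} = Q \left(6 + Q^{\frac{3}{2}}\right)$ ($h{\left(Q \right)} = \left(6 + Q^{\frac{3}{2}}\right) Q = Q \left(6 + Q^{\frac{3}{2}}\right)$)
$O{\left(-8,4 - -2 \right)} h{\left(\frac{3 + W{\left(3,3 \right)}}{-15 - 4} \right)} = \frac{\left(\frac{3 + 1}{-15 - 4}\right)^{\frac{5}{2}} + 6 \frac{3 + 1}{-15 - 4}}{15 - 8} = \frac{\left(\frac{4}{-19}\right)^{\frac{5}{2}} + 6 \frac{4}{-19}}{7} = \frac{\left(4 \left(- \frac{1}{19}\right)\right)^{\frac{5}{2}} + 6 \cdot 4 \left(- \frac{1}{19}\right)}{7} = \frac{\left(- \frac{4}{19}\right)^{\frac{5}{2}} + 6 \left(- \frac{4}{19}\right)}{7} = \frac{\frac{32 i \sqrt{19}}{6859} - \frac{24}{19}}{7} = \frac{- \frac{24}{19} + \frac{32 i \sqrt{19}}{6859}}{7} = - \frac{24}{133} + \frac{32 i \sqrt{19}}{48013}$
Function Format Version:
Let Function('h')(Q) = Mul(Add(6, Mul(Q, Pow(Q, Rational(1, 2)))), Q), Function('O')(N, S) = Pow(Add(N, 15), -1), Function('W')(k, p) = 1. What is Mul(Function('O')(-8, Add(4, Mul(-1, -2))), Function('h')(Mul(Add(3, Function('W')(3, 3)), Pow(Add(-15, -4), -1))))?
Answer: Add(Rational(-24, 133), Mul(Rational(32, 48013), I, Pow(19, Rational(1, 2)))) ≈ Add(-0.18045, Mul(0.0029051, I))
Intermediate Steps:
Function('O')(N, S) = Pow(Add(15, N), -1)
Function('h')(Q) = Mul(Q, Add(6, Pow(Q, Rational(3, 2)))) (Function('h')(Q) = Mul(Add(6, Pow(Q, Rational(3, 2))), Q) = Mul(Q, Add(6, Pow(Q, Rational(3, 2)))))
Mul(Function('O')(-8, Add(4, Mul(-1, -2))), Function('h')(Mul(Add(3, Function('W')(3, 3)), Pow(Add(-15, -4), -1)))) = Mul(Pow(Add(15, -8), -1), Add(Pow(Mul(Add(3, 1), Pow(Add(-15, -4), -1)), Rational(5, 2)), Mul(6, Mul(Add(3, 1), Pow(Add(-15, -4), -1))))) = Mul(Pow(7, -1), Add(Pow(Mul(4, Pow(-19, -1)), Rational(5, 2)), Mul(6, Mul(4, Pow(-19, -1))))) = Mul(Rational(1, 7), Add(Pow(Mul(4, Rational(-1, 19)), Rational(5, 2)), Mul(6, Mul(4, Rational(-1, 19))))) = Mul(Rational(1, 7), Add(Pow(Rational(-4, 19), Rational(5, 2)), Mul(6, Rational(-4, 19)))) = Mul(Rational(1, 7), Add(Mul(Rational(32, 6859), I, Pow(19, Rational(1, 2))), Rational(-24, 19))) = Mul(Rational(1, 7), Add(Rational(-24, 19), Mul(Rational(32, 6859), I, Pow(19, Rational(1, 2))))) = Add(Rational(-24, 133), Mul(Rational(32, 48013), I, Pow(19, Rational(1, 2))))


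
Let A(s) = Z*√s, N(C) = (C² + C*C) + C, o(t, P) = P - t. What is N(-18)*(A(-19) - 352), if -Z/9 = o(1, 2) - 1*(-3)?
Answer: -221760 - 22680*I*√19 ≈ -2.2176e+5 - 98860.0*I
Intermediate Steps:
Z = -36 (Z = -9*((2 - 1*1) - 1*(-3)) = -9*((2 - 1) + 3) = -9*(1 + 3) = -9*4 = -36)
N(C) = C + 2*C² (N(C) = (C² + C²) + C = 2*C² + C = C + 2*C²)
A(s) = -36*√s
N(-18)*(A(-19) - 352) = (-18*(1 + 2*(-18)))*(-36*I*√19 - 352) = (-18*(1 - 36))*(-36*I*√19 - 352) = (-18*(-35))*(-36*I*√19 - 352) = 630*(-352 - 36*I*√19) = -221760 - 22680*I*√19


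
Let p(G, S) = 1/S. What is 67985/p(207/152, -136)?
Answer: -9245960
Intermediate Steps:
67985/p(207/152, -136) = 67985/(1/(-136)) = 67985/(-1/136) = 67985*(-136) = -9245960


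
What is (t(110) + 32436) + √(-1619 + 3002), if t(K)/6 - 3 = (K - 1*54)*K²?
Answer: 4098054 + √1383 ≈ 4.0981e+6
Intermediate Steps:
t(K) = 18 + 6*K²*(-54 + K) (t(K) = 18 + 6*((K - 1*54)*K²) = 18 + 6*((K - 54)*K²) = 18 + 6*((-54 + K)*K²) = 18 + 6*(K²*(-54 + K)) = 18 + 6*K²*(-54 + K))
(t(110) + 32436) + √(-1619 + 3002) = ((18 - 324*110² + 6*110³) + 32436) + √(-1619 + 3002) = ((18 - 324*12100 + 6*1331000) + 32436) + √1383 = ((18 - 3920400 + 7986000) + 32436) + √1383 = (4065618 + 32436) + √1383 = 4098054 + √1383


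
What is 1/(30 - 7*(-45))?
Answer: 1/345 ≈ 0.0028986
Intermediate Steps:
1/(30 - 7*(-45)) = 1/(30 + 315) = 1/345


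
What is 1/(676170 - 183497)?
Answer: 1/492673 ≈ 2.0297e-6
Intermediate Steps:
1/(676170 - 183497) = 1/492673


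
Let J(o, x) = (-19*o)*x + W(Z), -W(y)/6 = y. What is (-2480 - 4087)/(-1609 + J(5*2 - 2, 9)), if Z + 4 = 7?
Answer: 6567/2995 ≈ 2.1927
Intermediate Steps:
Z = 3 (Z = -4 + 7 = 3)
W(y) = -6*y
J(o, x) = -18 - 19*o*x (J(o, x) = (-19*o)*x - 6*3 = -19*o*x - 18 = -18 - 19*o*x)
(-2480 - 4087)/(-1609 + J(5*2 - 2, 9)) = (-2480 - 4087)/(-1609 + (-18 - 19*(5*2 - 2)*9)) = -6567/(-1609 + (-18 - 19*(10 - 2)*9)) = -6567/(-1609 + (-18 - 19*8*9)) = -6567/(-1609 + (-18 - 1368)) = -6567/(-1609 - 1386) = -6567/(-2995) = -6567*(-1/2995) = 6567/2995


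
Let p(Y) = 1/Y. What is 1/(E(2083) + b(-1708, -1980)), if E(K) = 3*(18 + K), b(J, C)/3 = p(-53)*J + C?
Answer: 53/24363 ≈ 0.0021754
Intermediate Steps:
b(J, C) = 3*C - 3*J/53 (b(J, C) = 3*(J/(-53) + C) = 3*(-J/53 + C) = 3*(C - J/53) = 3*C - 3*J/53)
E(K) = 54 + 3*K
1/(E(2083) + b(-1708, -1980)) = 1/((54 + 3*2083) + (3*(-1980) - 3/53*(-1708))) = 1/((54 + 6249) + (-5940 + 5124/53)) = 1/(6303 - 309696/53) = 1/(24363/53) = 53/24363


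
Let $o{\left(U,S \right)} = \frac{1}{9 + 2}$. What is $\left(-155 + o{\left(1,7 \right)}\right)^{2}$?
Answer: $\frac{2903616}{121} \approx 23997.0$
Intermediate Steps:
$o{\left(U,S \right)} = \frac{1}{11}$
$\left(-155 + o{\left(1,7 \right)}\right)^{2} = \left(-155 + \frac{1}{11}\right)^{2} = \left(- \frac{1704}{11}\right)^{2} = \frac{2903616}{121}$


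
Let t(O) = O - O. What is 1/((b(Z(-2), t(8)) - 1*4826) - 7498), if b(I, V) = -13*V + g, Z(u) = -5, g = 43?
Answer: -1/12281 ≈ -8.1427e-5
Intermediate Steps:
t(O) = 0
b(I, V) = 43 - 13*V (b(I, V) = -13*V + 43 = 43 - 13*V)
1/((b(Z(-2), t(8)) - 1*4826) - 7498) = 1/(((43 - 13*0) - 1*4826) - 7498) = 1/(((43 + 0) - 4826) - 7498) = 1/((43 - 4826) - 7498) = 1/(-4783 - 7498) = 1/(-12281) = -1/12281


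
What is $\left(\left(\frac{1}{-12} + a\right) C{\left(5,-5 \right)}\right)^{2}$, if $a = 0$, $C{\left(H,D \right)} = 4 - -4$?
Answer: $\frac{4}{9} \approx 0.44444$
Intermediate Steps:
$C{\left(H,D \right)} = 8$ ($C{\left(H,D \right)} = 4 + 4 = 8$)
$\left(\left(\frac{1}{-12} + a\right) C{\left(5,-5 \right)}\right)^{2} = \left(\left(\frac{1}{-12} + 0\right) 8\right)^{2} = \left(\left(- \frac{1}{12} + 0\right) 8\right)^{2} = \left(\left(- \frac{1}{12}\right) 8\right)^{2} = \left(- \frac{2}{3}\right)^{2} = \frac{4}{9}$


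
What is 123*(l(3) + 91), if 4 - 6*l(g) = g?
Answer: 22427/2 ≈ 11214.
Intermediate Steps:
l(g) = ⅔ - g/6
123*(l(3) + 91) = 123*((⅔ - ⅙*3) + 91) = 123*((⅔ - ½) + 91) = 123*(⅙ + 91) = 123*(547/6) = 22427/2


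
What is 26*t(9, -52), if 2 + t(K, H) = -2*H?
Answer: 2652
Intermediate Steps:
t(K, H) = -2 - 2*H
26*t(9, -52) = 26*(-2 - 2*(-52)) = 26*(-2 + 104) = 26*102 = 2652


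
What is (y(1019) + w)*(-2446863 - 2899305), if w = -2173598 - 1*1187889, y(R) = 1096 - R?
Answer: 17970662576880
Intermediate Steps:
w = -3361487 (w = -2173598 - 1187889 = -3361487)
(y(1019) + w)*(-2446863 - 2899305) = ((1096 - 1*1019) - 3361487)*(-2446863 - 2899305) = ((1096 - 1019) - 3361487)*(-5346168) = (77 - 3361487)*(-5346168) = -3361410*(-5346168) = 17970662576880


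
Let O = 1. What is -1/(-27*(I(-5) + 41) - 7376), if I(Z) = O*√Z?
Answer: 8483/71964934 - 27*I*√5/71964934 ≈ 0.00011788 - 8.3893e-7*I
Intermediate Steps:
I(Z) = √Z (I(Z) = 1*√Z = √Z)
-1/(-27*(I(-5) + 41) - 7376) = -1/(-27*(√(-5) + 41) - 7376) = -1/(-27*(I*√5 + 41) - 7376) = -1/(-27*(41 + I*√5) - 7376) = -1/((-1107 - 27*I*√5) - 7376) = -1/(-8483 - 27*I*√5)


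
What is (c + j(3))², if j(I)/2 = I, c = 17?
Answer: 529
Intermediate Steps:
j(I) = 2*I
(c + j(3))² = (17 + 2*3)² = (17 + 6)² = 23² = 529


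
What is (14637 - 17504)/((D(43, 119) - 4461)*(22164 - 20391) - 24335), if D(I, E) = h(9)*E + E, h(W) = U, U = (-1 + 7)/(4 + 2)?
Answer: 2867/7511714 ≈ 0.00038167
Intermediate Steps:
U = 1 (U = 6/6 = 6*(⅙) = 1)
h(W) = 1
D(I, E) = 2*E (D(I, E) = 1*E + E = E + E = 2*E)
(14637 - 17504)/((D(43, 119) - 4461)*(22164 - 20391) - 24335) = (14637 - 17504)/((2*119 - 4461)*(22164 - 20391) - 24335) = -2867/((238 - 4461)*1773 - 24335) = -2867/(-4223*1773 - 24335) = -2867/(-7487379 - 24335) = -2867/(-7511714) = -2867*(-1/7511714) = 2867/7511714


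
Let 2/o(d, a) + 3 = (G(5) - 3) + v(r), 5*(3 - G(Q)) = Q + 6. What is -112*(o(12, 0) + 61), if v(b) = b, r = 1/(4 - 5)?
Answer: -210672/31 ≈ -6795.9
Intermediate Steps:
r = -1 (r = 1/(-1) = -1)
G(Q) = 9/5 - Q/5 (G(Q) = 3 - (Q + 6)/5 = 3 - (6 + Q)/5 = 3 + (-6/5 - Q/5) = 9/5 - Q/5)
o(d, a) = -10/31 (o(d, a) = 2/(-3 + (((9/5 - 1/5*5) - 3) - 1)) = 2/(-3 + (((9/5 - 1) - 3) - 1)) = 2/(-3 + ((4/5 - 3) - 1)) = 2/(-3 + (-11/5 - 1)) = 2/(-3 - 16/5) = 2/(-31/5) = 2*(-5/31) = -10/31)
-112*(o(12, 0) + 61) = -112*(-10/31 + 61) = -112*1881/31 = -210672/31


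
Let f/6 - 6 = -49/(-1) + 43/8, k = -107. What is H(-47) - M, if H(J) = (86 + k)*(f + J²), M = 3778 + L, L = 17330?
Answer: -300417/4 ≈ -75104.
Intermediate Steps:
M = 21108 (M = 3778 + 17330 = 21108)
f = 1449/4 (f = 36 + 6*(-49/(-1) + 43/8) = 36 + 6*(-49*(-1) + 43*(⅛)) = 36 + 6*(49 + 43/8) = 36 + 6*(435/8) = 36 + 1305/4 = 1449/4 ≈ 362.25)
H(J) = -30429/4 - 21*J² (H(J) = (86 - 107)*(1449/4 + J²) = -21*(1449/4 + J²) = -30429/4 - 21*J²)
H(-47) - M = (-30429/4 - 21*(-47)²) - 1*21108 = (-30429/4 - 21*2209) - 21108 = (-30429/4 - 46389) - 21108 = -215985/4 - 21108 = -300417/4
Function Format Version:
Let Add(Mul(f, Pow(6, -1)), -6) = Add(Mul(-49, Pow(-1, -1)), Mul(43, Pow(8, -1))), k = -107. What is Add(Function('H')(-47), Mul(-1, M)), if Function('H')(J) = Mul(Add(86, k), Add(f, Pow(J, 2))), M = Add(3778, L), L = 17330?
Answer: Rational(-300417, 4) ≈ -75104.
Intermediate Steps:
M = 21108 (M = Add(3778, 17330) = 21108)
f = Rational(1449, 4) (f = Add(36, Mul(6, Add(Mul(-49, Pow(-1, -1)), Mul(43, Pow(8, -1))))) = Add(36, Mul(6, Add(Mul(-49, -1), Mul(43, Rational(1, 8))))) = Add(36, Mul(6, Add(49, Rational(43, 8)))) = Add(36, Mul(6, Rational(435, 8))) = Add(36, Rational(1305, 4)) = Rational(1449, 4) ≈ 362.25)
Function('H')(J) = Add(Rational(-30429, 4), Mul(-21, Pow(J, 2))) (Function('H')(J) = Mul(Add(86, -107), Add(Rational(1449, 4), Pow(J, 2))) = Mul(-21, Add(Rational(1449, 4), Pow(J, 2))) = Add(Rational(-30429, 4), Mul(-21, Pow(J, 2))))
Add(Function('H')(-47), Mul(-1, M)) = Add(Add(Rational(-30429, 4), Mul(-21, Pow(-47, 2))), Mul(-1, 21108)) = Add(Add(Rational(-30429, 4), Mul(-21, 2209)), -21108) = Add(Add(Rational(-30429, 4), -46389), -21108) = Add(Rational(-215985, 4), -21108) = Rational(-300417, 4)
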